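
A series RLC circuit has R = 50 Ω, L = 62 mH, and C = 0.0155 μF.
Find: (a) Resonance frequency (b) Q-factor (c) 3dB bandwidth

Step 1 — Resonance: ω₀ = 1/√(LC) = 1/√(0.062·1.55e-08) = 3.226e+04 rad/s.
Step 2 — f₀ = ω₀/(2π) = 5134 Hz.
Step 3 — Series Q: Q = ω₀L/R = 3.226e+04·0.062/50 = 40.
Step 4 — Bandwidth: Δω = ω₀/Q = 806.5 rad/s; BW = Δω/(2π) = 128.4 Hz.

(a) f₀ = 5134 Hz  (b) Q = 40  (c) BW = 128.4 Hz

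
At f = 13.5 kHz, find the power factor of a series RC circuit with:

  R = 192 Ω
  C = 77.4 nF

Step 1 — Angular frequency: ω = 2π·f = 2π·1.35e+04 = 8.482e+04 rad/s.
Step 2 — Component impedances:
  R: Z = R = 192 Ω
  C: Z = 1/(jωC) = -j/(ω·C) = 0 - j152.3 Ω
Step 3 — Series combination: Z_total = R + C = 192 - j152.3 Ω = 245.1∠-38.4° Ω.
Step 4 — Power factor: PF = cos(φ) = Re(Z)/|Z| = 192/245.1 = 0.7834.
Step 5 — Type: Im(Z) = -152.3 ⇒ leading (phase φ = -38.4°).

PF = 0.7834 (leading, φ = -38.4°)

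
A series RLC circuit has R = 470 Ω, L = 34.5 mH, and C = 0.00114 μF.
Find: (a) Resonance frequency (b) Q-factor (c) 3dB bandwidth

Step 1 — Resonance: ω₀ = 1/√(LC) = 1/√(0.0345·1.14e-09) = 1.595e+05 rad/s.
Step 2 — f₀ = ω₀/(2π) = 2.538e+04 Hz.
Step 3 — Series Q: Q = ω₀L/R = 1.595e+05·0.0345/470 = 11.7.
Step 4 — Bandwidth: Δω = ω₀/Q = 1.362e+04 rad/s; BW = Δω/(2π) = 2168 Hz.

(a) f₀ = 2.538e+04 Hz  (b) Q = 11.7  (c) BW = 2168 Hz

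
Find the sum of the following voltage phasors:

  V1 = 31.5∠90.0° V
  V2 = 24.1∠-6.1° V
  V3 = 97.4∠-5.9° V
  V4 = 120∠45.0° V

Step 1 — Convert each phasor to rectangular form:
  V1 = 31.5·(cos(90.0°) + j·sin(90.0°)) = 0 + j31.5 V
  V2 = 24.1·(cos(-6.1°) + j·sin(-6.1°)) = 23.96 - j2.561 V
  V3 = 97.4·(cos(-5.9°) + j·sin(-5.9°)) = 96.88 - j10.01 V
  V4 = 120·(cos(45.0°) + j·sin(45.0°)) = 84.85 + j84.85 V
Step 2 — Sum components: V_total = 205.7 + j103.8 V.
Step 3 — Convert to polar: |V_total| = 230.4 V, ∠V_total = 26.8°.

V_total = 230.4∠26.8° V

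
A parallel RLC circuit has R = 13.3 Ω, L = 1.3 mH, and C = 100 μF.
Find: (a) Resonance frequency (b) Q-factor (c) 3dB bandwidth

Step 1 — Resonance: ω₀ = 1/√(LC) = 1/√(0.0013·0.0001) = 2774 rad/s.
Step 2 — f₀ = ω₀/(2π) = 441.4 Hz.
Step 3 — Parallel Q: Q = R/(ω₀L) = 13.3/(2774·0.0013) = 3.689.
Step 4 — Bandwidth: Δω = ω₀/Q = 751.9 rad/s; BW = Δω/(2π) = 119.7 Hz.

(a) f₀ = 441.4 Hz  (b) Q = 3.689  (c) BW = 119.7 Hz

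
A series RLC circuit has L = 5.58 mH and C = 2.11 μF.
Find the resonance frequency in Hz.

Step 1 — Resonance condition Im(Z)=0 gives ω₀ = 1/√(LC).
Step 2 — ω₀ = 1/√(0.00558·2.11e-06) = 9216 rad/s.
Step 3 — f₀ = ω₀/(2π) = 1467 Hz.

f₀ = 1467 Hz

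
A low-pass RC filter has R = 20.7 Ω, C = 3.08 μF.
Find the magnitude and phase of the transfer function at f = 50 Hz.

Step 1 — Angular frequency: ω = 2π·50 = 314.2 rad/s.
Step 2 — Transfer function: H(jω) = 1/(1 + jωRC).
Step 3 — Denominator: 1 + jωRC = 1 + j·314.2·20.7·3.08e-06 = 1 + j0.02003.
Step 4 — H = 0.9996 - j0.02002.
Step 5 — Magnitude: |H| = 0.9998 (-0.0 dB); phase: φ = -1.1°.

|H| = 0.9998 (-0.0 dB), φ = -1.1°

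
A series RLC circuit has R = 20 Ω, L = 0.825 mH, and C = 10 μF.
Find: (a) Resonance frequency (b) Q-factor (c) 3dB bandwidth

Step 1 — Resonance: ω₀ = 1/√(LC) = 1/√(0.000825·1e-05) = 1.101e+04 rad/s.
Step 2 — f₀ = ω₀/(2π) = 1752 Hz.
Step 3 — Series Q: Q = ω₀L/R = 1.101e+04·0.000825/20 = 0.4541.
Step 4 — Bandwidth: Δω = ω₀/Q = 2.424e+04 rad/s; BW = Δω/(2π) = 3858 Hz.

(a) f₀ = 1752 Hz  (b) Q = 0.4541  (c) BW = 3858 Hz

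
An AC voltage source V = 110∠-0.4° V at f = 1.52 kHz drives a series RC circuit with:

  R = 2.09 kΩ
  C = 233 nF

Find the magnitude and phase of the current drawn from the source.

Step 1 — Angular frequency: ω = 2π·f = 2π·1520 = 9550 rad/s.
Step 2 — Component impedances:
  R: Z = R = 2090 Ω
  C: Z = 1/(jωC) = -j/(ω·C) = 0 - j449.4 Ω
Step 3 — Series combination: Z_total = R + C = 2090 - j449.4 Ω = 2138∠-12.1° Ω.
Step 4 — Source phasor: V = 110∠-0.4° V = 110 - j0.7679 V.
Step 5 — Ohm's law: I = V / Z_total = (110 - j0.7679) / (2090 - j449.4) = 0.05038 + j0.01047 A.
Step 6 — Convert to polar: |I| = 0.05146 A, ∠I = 11.7°.

I = 0.05146∠11.7° A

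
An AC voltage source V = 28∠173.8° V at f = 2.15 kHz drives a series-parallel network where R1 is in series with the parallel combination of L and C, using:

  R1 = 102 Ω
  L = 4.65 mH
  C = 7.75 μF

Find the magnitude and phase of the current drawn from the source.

Step 1 — Angular frequency: ω = 2π·f = 2π·2150 = 1.351e+04 rad/s.
Step 2 — Component impedances:
  R1: Z = R = 102 Ω
  L: Z = jωL = j·1.351e+04·0.00465 = 0 + j62.82 Ω
  C: Z = 1/(jωC) = -j/(ω·C) = 0 - j9.552 Ω
Step 3 — Parallel branch: L || C = 1/(1/L + 1/C) = 0 - j11.26 Ω.
Step 4 — Series with R1: Z_total = R1 + (L || C) = 102 - j11.26 Ω = 102.6∠-6.3° Ω.
Step 5 — Source phasor: V = 28∠173.8° V = -27.84 + j3.024 V.
Step 6 — Ohm's law: I = V / Z_total = (-27.84 + j3.024) / (102 - j11.26) = -0.2729 - j0.0004858 A.
Step 7 — Convert to polar: |I| = 0.2729 A, ∠I = -179.9°.

I = 0.2729∠-179.9° A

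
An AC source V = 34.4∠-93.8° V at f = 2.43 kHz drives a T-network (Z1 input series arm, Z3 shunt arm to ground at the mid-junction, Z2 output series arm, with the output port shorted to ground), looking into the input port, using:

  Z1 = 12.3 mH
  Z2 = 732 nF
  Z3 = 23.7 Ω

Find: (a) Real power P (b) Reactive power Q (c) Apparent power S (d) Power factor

Step 1 — Angular frequency: ω = 2π·f = 2π·2430 = 1.527e+04 rad/s.
Step 2 — Component impedances:
  Z1: Z = jωL = j·1.527e+04·0.0123 = 0 + j187.8 Ω
  Z2: Z = 1/(jωC) = -j/(ω·C) = 0 - j89.48 Ω
  Z3: Z = R = 23.7 Ω
Step 3 — With the output port shorted to ground, the output series arm Z2 runs from the junction to ground; the shunt arm Z3 also runs from the junction to ground. They appear in parallel: Z3 || Z2 = 22.15 - j5.866 Ω.
Step 4 — Series with input arm Z1: Z_in = Z1 + (Z3 || Z2) = 22.15 + j181.9 Ω = 183.3∠83.1° Ω.
Step 5 — Source phasor: V = 34.4∠-93.8° V = -2.28 - j34.32 V.
Step 6 — Current: I = V / Z = -0.1874 - j0.01028 A = 0.1877∠-176.9° A.
Step 7 — Complex power: S = V·I* = 0.7802 + j6.409 VA.
Step 8 — Real power: P = Re(S) = 0.7802 W.
Step 9 — Reactive power: Q = Im(S) = 6.409 VAR.
Step 10 — Apparent power: |S| = 6.457 VA.
Step 11 — Power factor: PF = P/|S| = 0.1208 (lagging).

(a) P = 0.7802 W  (b) Q = 6.409 VAR  (c) S = 6.457 VA  (d) PF = 0.1208 (lagging)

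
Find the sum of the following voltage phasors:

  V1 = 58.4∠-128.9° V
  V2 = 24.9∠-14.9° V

Step 1 — Convert each phasor to rectangular form:
  V1 = 58.4·(cos(-128.9°) + j·sin(-128.9°)) = -36.67 - j45.45 V
  V2 = 24.9·(cos(-14.9°) + j·sin(-14.9°)) = 24.06 - j6.403 V
Step 2 — Sum components: V_total = -12.61 - j51.85 V.
Step 3 — Convert to polar: |V_total| = 53.36 V, ∠V_total = -103.7°.

V_total = 53.36∠-103.7° V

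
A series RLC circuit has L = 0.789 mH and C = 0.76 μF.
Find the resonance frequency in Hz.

Step 1 — Resonance condition Im(Z)=0 gives ω₀ = 1/√(LC).
Step 2 — ω₀ = 1/√(0.000789·7.6e-07) = 4.084e+04 rad/s.
Step 3 — f₀ = ω₀/(2π) = 6499 Hz.

f₀ = 6499 Hz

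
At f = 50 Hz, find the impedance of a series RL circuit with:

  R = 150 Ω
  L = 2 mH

Step 1 — Angular frequency: ω = 2π·f = 2π·50 = 314.2 rad/s.
Step 2 — Component impedances:
  R: Z = R = 150 Ω
  L: Z = jωL = j·314.2·0.002 = 0 + j0.6283 Ω
Step 3 — Series combination: Z_total = R + L = 150 + j0.6283 Ω = 150∠0.2° Ω.

Z = 150 + j0.6283 Ω = 150∠0.2° Ω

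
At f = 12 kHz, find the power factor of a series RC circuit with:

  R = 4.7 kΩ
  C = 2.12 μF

Step 1 — Angular frequency: ω = 2π·f = 2π·1.2e+04 = 7.54e+04 rad/s.
Step 2 — Component impedances:
  R: Z = R = 4700 Ω
  C: Z = 1/(jωC) = -j/(ω·C) = 0 - j6.256 Ω
Step 3 — Series combination: Z_total = R + C = 4700 - j6.256 Ω = 4700∠-0.1° Ω.
Step 4 — Power factor: PF = cos(φ) = Re(Z)/|Z| = 4700/4700 = 1.
Step 5 — Type: Im(Z) = -6.256 ⇒ leading (phase φ = -0.1°).

PF = 1 (leading, φ = -0.1°)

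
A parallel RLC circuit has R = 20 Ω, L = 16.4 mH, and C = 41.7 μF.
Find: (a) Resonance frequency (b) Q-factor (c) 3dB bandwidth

Step 1 — Resonance: ω₀ = 1/√(LC) = 1/√(0.0164·4.17e-05) = 1209 rad/s.
Step 2 — f₀ = ω₀/(2π) = 192.5 Hz.
Step 3 — Parallel Q: Q = R/(ω₀L) = 20/(1209·0.0164) = 1.009.
Step 4 — Bandwidth: Δω = ω₀/Q = 1199 rad/s; BW = Δω/(2π) = 190.8 Hz.

(a) f₀ = 192.5 Hz  (b) Q = 1.009  (c) BW = 190.8 Hz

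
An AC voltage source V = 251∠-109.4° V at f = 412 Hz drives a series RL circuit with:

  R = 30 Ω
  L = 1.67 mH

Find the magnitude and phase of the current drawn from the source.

Step 1 — Angular frequency: ω = 2π·f = 2π·412 = 2589 rad/s.
Step 2 — Component impedances:
  R: Z = R = 30 Ω
  L: Z = jωL = j·2589·0.00167 = 0 + j4.323 Ω
Step 3 — Series combination: Z_total = R + L = 30 + j4.323 Ω = 30.31∠8.2° Ω.
Step 4 — Source phasor: V = 251∠-109.4° V = -83.37 - j236.7 V.
Step 5 — Ohm's law: I = V / Z_total = (-83.37 - j236.7) / (30 + j4.323) = -3.837 - j7.339 A.
Step 6 — Convert to polar: |I| = 8.281 A, ∠I = -117.6°.

I = 8.281∠-117.6° A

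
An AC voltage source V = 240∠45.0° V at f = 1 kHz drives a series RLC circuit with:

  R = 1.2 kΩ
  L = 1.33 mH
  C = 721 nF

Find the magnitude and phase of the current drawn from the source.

Step 1 — Angular frequency: ω = 2π·f = 2π·1000 = 6283 rad/s.
Step 2 — Component impedances:
  R: Z = R = 1200 Ω
  L: Z = jωL = j·6283·0.00133 = 0 + j8.357 Ω
  C: Z = 1/(jωC) = -j/(ω·C) = 0 - j220.7 Ω
Step 3 — Series combination: Z_total = R + L + C = 1200 - j212.4 Ω = 1219∠-10.0° Ω.
Step 4 — Source phasor: V = 240∠45.0° V = 169.7 + j169.7 V.
Step 5 — Ohm's law: I = V / Z_total = (169.7 + j169.7) / (1200 - j212.4) = 0.1129 + j0.1614 A.
Step 6 — Convert to polar: |I| = 0.1969 A, ∠I = 55.0°.

I = 0.1969∠55.0° A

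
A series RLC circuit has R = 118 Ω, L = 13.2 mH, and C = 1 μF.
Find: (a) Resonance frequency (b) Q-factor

Step 1 — Resonance condition Im(Z)=0 gives ω₀ = 1/√(LC).
Step 2 — ω₀ = 1/√(0.0132·1e-06) = 8704 rad/s.
Step 3 — f₀ = ω₀/(2π) = 1385 Hz.
Step 4 — Series Q: Q = ω₀L/R = 8704·0.0132/118 = 0.9737.

(a) f₀ = 1385 Hz  (b) Q = 0.9737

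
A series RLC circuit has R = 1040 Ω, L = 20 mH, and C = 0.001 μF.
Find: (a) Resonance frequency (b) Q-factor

Step 1 — Resonance condition Im(Z)=0 gives ω₀ = 1/√(LC).
Step 2 — ω₀ = 1/√(0.02·1e-09) = 2.236e+05 rad/s.
Step 3 — f₀ = ω₀/(2π) = 3.559e+04 Hz.
Step 4 — Series Q: Q = ω₀L/R = 2.236e+05·0.02/1040 = 4.3.

(a) f₀ = 3.559e+04 Hz  (b) Q = 4.3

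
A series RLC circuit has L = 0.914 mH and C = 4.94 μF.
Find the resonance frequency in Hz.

Step 1 — Resonance condition Im(Z)=0 gives ω₀ = 1/√(LC).
Step 2 — ω₀ = 1/√(0.000914·4.94e-06) = 1.488e+04 rad/s.
Step 3 — f₀ = ω₀/(2π) = 2369 Hz.

f₀ = 2369 Hz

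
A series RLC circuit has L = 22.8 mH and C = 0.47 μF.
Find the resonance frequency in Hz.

Step 1 — Resonance condition Im(Z)=0 gives ω₀ = 1/√(LC).
Step 2 — ω₀ = 1/√(0.0228·4.7e-07) = 9660 rad/s.
Step 3 — f₀ = ω₀/(2π) = 1537 Hz.

f₀ = 1537 Hz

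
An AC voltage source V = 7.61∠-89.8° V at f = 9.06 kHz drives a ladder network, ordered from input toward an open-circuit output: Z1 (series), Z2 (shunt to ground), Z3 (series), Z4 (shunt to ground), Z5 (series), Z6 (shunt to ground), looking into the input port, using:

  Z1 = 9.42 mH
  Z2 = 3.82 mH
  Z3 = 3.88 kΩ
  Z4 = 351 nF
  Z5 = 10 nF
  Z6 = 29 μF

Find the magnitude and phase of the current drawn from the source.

Step 1 — Angular frequency: ω = 2π·f = 2π·9060 = 5.693e+04 rad/s.
Step 2 — Component impedances:
  Z1: Z = jωL = j·5.693e+04·0.00942 = 0 + j536.2 Ω
  Z2: Z = jωL = j·5.693e+04·0.00382 = 0 + j217.5 Ω
  Z3: Z = R = 3880 Ω
  Z4: Z = 1/(jωC) = -j/(ω·C) = 0 - j50.05 Ω
  Z5: Z = 1/(jωC) = -j/(ω·C) = 0 - j1757 Ω
  Z6: Z = 1/(jωC) = -j/(ω·C) = 0 - j0.6058 Ω
Step 3 — Ladder network (open output): work backward from the far end, alternating series and parallel combinations. Z_in = 12.16 + j753.2 Ω = 753.3∠89.1° Ω.
Step 4 — Source phasor: V = 7.61∠-89.8° V = 0.02656 - j7.61 V.
Step 5 — Ohm's law: I = V / Z_total = (0.02656 - j7.61) / (12.16 + j753.2) = -0.0101 - j0.0001984 A.
Step 6 — Convert to polar: |I| = 0.0101 A, ∠I = -178.9°.

I = 0.0101∠-178.9° A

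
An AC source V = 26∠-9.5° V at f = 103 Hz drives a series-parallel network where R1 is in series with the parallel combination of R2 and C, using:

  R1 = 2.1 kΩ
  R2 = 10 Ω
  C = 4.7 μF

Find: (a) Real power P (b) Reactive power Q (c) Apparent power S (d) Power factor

Step 1 — Angular frequency: ω = 2π·f = 2π·103 = 647.2 rad/s.
Step 2 — Component impedances:
  R1: Z = R = 2100 Ω
  R2: Z = R = 10 Ω
  C: Z = 1/(jωC) = -j/(ω·C) = 0 - j328.8 Ω
Step 3 — Parallel branch: R2 || C = 1/(1/R2 + 1/C) = 9.991 - j0.3039 Ω.
Step 4 — Series with R1: Z_total = R1 + (R2 || C) = 2110 - j0.3039 Ω = 2110∠-0.0° Ω.
Step 5 — Source phasor: V = 26∠-9.5° V = 25.64 - j4.291 V.
Step 6 — Current: I = V / Z = 0.01215 - j0.002032 A = 0.01232∠-9.5° A.
Step 7 — Complex power: S = V·I* = 0.3204 - j4.614e-05 VA.
Step 8 — Real power: P = Re(S) = 0.3204 W.
Step 9 — Reactive power: Q = Im(S) = -4.614e-05 VAR.
Step 10 — Apparent power: |S| = 0.3204 VA.
Step 11 — Power factor: PF = P/|S| = 1 (leading).

(a) P = 0.3204 W  (b) Q = -4.614e-05 VAR  (c) S = 0.3204 VA  (d) PF = 1 (leading)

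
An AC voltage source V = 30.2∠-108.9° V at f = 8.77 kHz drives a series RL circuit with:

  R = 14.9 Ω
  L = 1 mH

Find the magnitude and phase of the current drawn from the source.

Step 1 — Angular frequency: ω = 2π·f = 2π·8770 = 5.51e+04 rad/s.
Step 2 — Component impedances:
  R: Z = R = 14.9 Ω
  L: Z = jωL = j·5.51e+04·0.001 = 0 + j55.1 Ω
Step 3 — Series combination: Z_total = R + L = 14.9 + j55.1 Ω = 57.08∠74.9° Ω.
Step 4 — Source phasor: V = 30.2∠-108.9° V = -9.782 - j28.57 V.
Step 5 — Ohm's law: I = V / Z_total = (-9.782 - j28.57) / (14.9 + j55.1) = -0.5279 + j0.03478 A.
Step 6 — Convert to polar: |I| = 0.5291 A, ∠I = 176.2°.

I = 0.5291∠176.2° A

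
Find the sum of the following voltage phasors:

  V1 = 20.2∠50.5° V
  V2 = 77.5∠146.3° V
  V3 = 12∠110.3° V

Step 1 — Convert each phasor to rectangular form:
  V1 = 20.2·(cos(50.5°) + j·sin(50.5°)) = 12.85 + j15.59 V
  V2 = 77.5·(cos(146.3°) + j·sin(146.3°)) = -64.48 + j43 V
  V3 = 12·(cos(110.3°) + j·sin(110.3°)) = -4.163 + j11.25 V
Step 2 — Sum components: V_total = -55.79 + j69.84 V.
Step 3 — Convert to polar: |V_total| = 89.39 V, ∠V_total = 128.6°.

V_total = 89.39∠128.6° V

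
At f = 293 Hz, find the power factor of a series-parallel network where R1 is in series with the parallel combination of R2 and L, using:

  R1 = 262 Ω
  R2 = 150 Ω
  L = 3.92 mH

Step 1 — Angular frequency: ω = 2π·f = 2π·293 = 1841 rad/s.
Step 2 — Component impedances:
  R1: Z = R = 262 Ω
  R2: Z = R = 150 Ω
  L: Z = jωL = j·1841·0.00392 = 0 + j7.217 Ω
Step 3 — Parallel branch: R2 || L = 1/(1/R2 + 1/L) = 0.3464 + j7.2 Ω.
Step 4 — Series with R1: Z_total = R1 + (R2 || L) = 262.3 + j7.2 Ω = 262.4∠1.6° Ω.
Step 5 — Power factor: PF = cos(φ) = Re(Z)/|Z| = 262.3/262.4 = 0.9996.
Step 6 — Type: Im(Z) = 7.2 ⇒ lagging (phase φ = 1.6°).

PF = 0.9996 (lagging, φ = 1.6°)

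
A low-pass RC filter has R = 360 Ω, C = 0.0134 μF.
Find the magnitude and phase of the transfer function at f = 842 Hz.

Step 1 — Angular frequency: ω = 2π·842 = 5290 rad/s.
Step 2 — Transfer function: H(jω) = 1/(1 + jωRC).
Step 3 — Denominator: 1 + jωRC = 1 + j·5290·360·1.34e-08 = 1 + j0.02552.
Step 4 — H = 0.9993 - j0.0255.
Step 5 — Magnitude: |H| = 0.9997 (-0.0 dB); phase: φ = -1.5°.

|H| = 0.9997 (-0.0 dB), φ = -1.5°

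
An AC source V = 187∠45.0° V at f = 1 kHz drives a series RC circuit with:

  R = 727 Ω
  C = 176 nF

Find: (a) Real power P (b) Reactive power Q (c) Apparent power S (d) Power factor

Step 1 — Angular frequency: ω = 2π·f = 2π·1000 = 6283 rad/s.
Step 2 — Component impedances:
  R: Z = R = 727 Ω
  C: Z = 1/(jωC) = -j/(ω·C) = 0 - j904.3 Ω
Step 3 — Series combination: Z_total = R + C = 727 - j904.3 Ω = 1160∠-51.2° Ω.
Step 4 — Source phasor: V = 187∠45.0° V = 132.2 + j132.2 V.
Step 5 — Current: I = V / Z = -0.01741 + j0.1602 A = 0.1612∠96.2° A.
Step 6 — Complex power: S = V·I* = 18.88 - j23.49 VA.
Step 7 — Real power: P = Re(S) = 18.88 W.
Step 8 — Reactive power: Q = Im(S) = -23.49 VAR.
Step 9 — Apparent power: |S| = 30.14 VA.
Step 10 — Power factor: PF = P/|S| = 0.6266 (leading).

(a) P = 18.88 W  (b) Q = -23.49 VAR  (c) S = 30.14 VA  (d) PF = 0.6266 (leading)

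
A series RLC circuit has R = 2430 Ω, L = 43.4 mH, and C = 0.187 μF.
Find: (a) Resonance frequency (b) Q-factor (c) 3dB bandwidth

Step 1 — Resonance condition Im(Z)=0 gives ω₀ = 1/√(LC).
Step 2 — ω₀ = 1/√(0.0434·1.87e-07) = 1.11e+04 rad/s.
Step 3 — f₀ = ω₀/(2π) = 1767 Hz.
Step 4 — Series Q: Q = ω₀L/R = 1.11e+04·0.0434/2430 = 0.1983.
Step 5 — 3dB bandwidth: Δω = ω₀/Q = 5.599e+04 rad/s; BW = Δω/(2π) = 8911 Hz.

(a) f₀ = 1767 Hz  (b) Q = 0.1983  (c) BW = 8911 Hz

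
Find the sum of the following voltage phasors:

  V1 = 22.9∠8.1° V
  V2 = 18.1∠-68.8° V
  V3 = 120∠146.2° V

Step 1 — Convert each phasor to rectangular form:
  V1 = 22.9·(cos(8.1°) + j·sin(8.1°)) = 22.67 + j3.227 V
  V2 = 18.1·(cos(-68.8°) + j·sin(-68.8°)) = 6.545 - j16.88 V
  V3 = 120·(cos(146.2°) + j·sin(146.2°)) = -99.72 + j66.76 V
Step 2 — Sum components: V_total = -70.5 + j53.11 V.
Step 3 — Convert to polar: |V_total| = 88.27 V, ∠V_total = 143.0°.

V_total = 88.27∠143.0° V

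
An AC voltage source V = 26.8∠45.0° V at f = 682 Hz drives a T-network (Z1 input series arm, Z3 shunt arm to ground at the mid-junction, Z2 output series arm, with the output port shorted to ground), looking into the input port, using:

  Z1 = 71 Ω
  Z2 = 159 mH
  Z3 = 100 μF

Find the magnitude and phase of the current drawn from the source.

Step 1 — Angular frequency: ω = 2π·f = 2π·682 = 4285 rad/s.
Step 2 — Component impedances:
  Z1: Z = R = 71 Ω
  Z2: Z = jωL = j·4285·0.159 = 0 + j681.3 Ω
  Z3: Z = 1/(jωC) = -j/(ω·C) = 0 - j2.334 Ω
Step 3 — With the output port shorted to ground, the output series arm Z2 runs from the junction to ground; the shunt arm Z3 also runs from the junction to ground. They appear in parallel: Z3 || Z2 = 0 - j2.342 Ω.
Step 4 — Series with input arm Z1: Z_in = Z1 + (Z3 || Z2) = 71 - j2.342 Ω = 71.04∠-1.9° Ω.
Step 5 — Source phasor: V = 26.8∠45.0° V = 18.95 + j18.95 V.
Step 6 — Ohm's law: I = V / Z_total = (18.95 + j18.95) / (71 - j2.342) = 0.2578 + j0.2754 A.
Step 7 — Convert to polar: |I| = 0.3773 A, ∠I = 46.9°.

I = 0.3773∠46.9° A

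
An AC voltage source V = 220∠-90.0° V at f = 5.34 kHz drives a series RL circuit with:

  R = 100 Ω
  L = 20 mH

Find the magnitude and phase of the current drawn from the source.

Step 1 — Angular frequency: ω = 2π·f = 2π·5340 = 3.355e+04 rad/s.
Step 2 — Component impedances:
  R: Z = R = 100 Ω
  L: Z = jωL = j·3.355e+04·0.02 = 0 + j671 Ω
Step 3 — Series combination: Z_total = R + L = 100 + j671 Ω = 678.5∠81.5° Ω.
Step 4 — Source phasor: V = 220∠-90.0° V = 0 - j220 V.
Step 5 — Ohm's law: I = V / Z_total = (0 - j220) / (100 + j671) = -0.3207 - j0.04779 A.
Step 6 — Convert to polar: |I| = 0.3243 A, ∠I = -171.5°.

I = 0.3243∠-171.5° A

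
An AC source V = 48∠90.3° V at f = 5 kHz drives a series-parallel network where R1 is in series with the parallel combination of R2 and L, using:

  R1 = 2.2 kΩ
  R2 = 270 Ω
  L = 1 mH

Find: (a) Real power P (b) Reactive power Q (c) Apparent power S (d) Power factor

Step 1 — Angular frequency: ω = 2π·f = 2π·5000 = 3.142e+04 rad/s.
Step 2 — Component impedances:
  R1: Z = R = 2200 Ω
  R2: Z = R = 270 Ω
  L: Z = jωL = j·3.142e+04·0.001 = 0 + j31.42 Ω
Step 3 — Parallel branch: R2 || L = 1/(1/R2 + 1/L) = 3.607 + j31 Ω.
Step 4 — Series with R1: Z_total = R1 + (R2 || L) = 2204 + j31 Ω = 2204∠0.8° Ω.
Step 5 — Source phasor: V = 48∠90.3° V = -0.2513 + j48 V.
Step 6 — Current: I = V / Z = 0.0001923 + j0.02178 A = 0.02178∠89.5° A.
Step 7 — Complex power: S = V·I* = 1.045 + j0.0147 VA.
Step 8 — Real power: P = Re(S) = 1.045 W.
Step 9 — Reactive power: Q = Im(S) = 0.0147 VAR.
Step 10 — Apparent power: |S| = 1.045 VA.
Step 11 — Power factor: PF = P/|S| = 0.9999 (lagging).

(a) P = 1.045 W  (b) Q = 0.0147 VAR  (c) S = 1.045 VA  (d) PF = 0.9999 (lagging)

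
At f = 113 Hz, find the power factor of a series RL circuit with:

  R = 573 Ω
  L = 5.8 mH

Step 1 — Angular frequency: ω = 2π·f = 2π·113 = 710 rad/s.
Step 2 — Component impedances:
  R: Z = R = 573 Ω
  L: Z = jωL = j·710·0.0058 = 0 + j4.118 Ω
Step 3 — Series combination: Z_total = R + L = 573 + j4.118 Ω = 573∠0.4° Ω.
Step 4 — Power factor: PF = cos(φ) = Re(Z)/|Z| = 573/573 = 1.
Step 5 — Type: Im(Z) = 4.118 ⇒ lagging (phase φ = 0.4°).

PF = 1 (lagging, φ = 0.4°)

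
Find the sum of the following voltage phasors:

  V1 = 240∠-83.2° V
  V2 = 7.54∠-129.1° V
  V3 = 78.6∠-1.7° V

Step 1 — Convert each phasor to rectangular form:
  V1 = 240·(cos(-83.2°) + j·sin(-83.2°)) = 28.42 - j238.3 V
  V2 = 7.54·(cos(-129.1°) + j·sin(-129.1°)) = -4.755 - j5.851 V
  V3 = 78.6·(cos(-1.7°) + j·sin(-1.7°)) = 78.57 - j2.332 V
Step 2 — Sum components: V_total = 102.2 - j246.5 V.
Step 3 — Convert to polar: |V_total| = 266.9 V, ∠V_total = -67.5°.

V_total = 266.9∠-67.5° V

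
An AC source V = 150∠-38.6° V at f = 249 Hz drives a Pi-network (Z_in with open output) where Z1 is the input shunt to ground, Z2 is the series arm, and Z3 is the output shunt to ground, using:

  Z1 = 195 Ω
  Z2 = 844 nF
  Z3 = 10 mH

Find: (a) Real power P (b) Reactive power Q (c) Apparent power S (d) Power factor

Step 1 — Angular frequency: ω = 2π·f = 2π·249 = 1565 rad/s.
Step 2 — Component impedances:
  Z1: Z = R = 195 Ω
  Z2: Z = 1/(jωC) = -j/(ω·C) = 0 - j757.3 Ω
  Z3: Z = jωL = j·1565·0.01 = 0 + j15.65 Ω
Step 3 — With open output, the series arm Z2 and the output shunt Z3 appear in series to ground: Z2 + Z3 = 0 - j741.7 Ω.
Step 4 — Parallel with input shunt Z1: Z_in = Z1 || (Z2 + Z3) = 182.4 - j47.95 Ω = 188.6∠-14.7° Ω.
Step 5 — Source phasor: V = 150∠-38.6° V = 117.2 - j93.58 V.
Step 6 — Current: I = V / Z = 0.7273 - j0.3218 A = 0.7954∠-23.9° A.
Step 7 — Complex power: S = V·I* = 115.4 - j30.34 VA.
Step 8 — Real power: P = Re(S) = 115.4 W.
Step 9 — Reactive power: Q = Im(S) = -30.34 VAR.
Step 10 — Apparent power: |S| = 119.3 VA.
Step 11 — Power factor: PF = P/|S| = 0.9671 (leading).

(a) P = 115.4 W  (b) Q = -30.34 VAR  (c) S = 119.3 VA  (d) PF = 0.9671 (leading)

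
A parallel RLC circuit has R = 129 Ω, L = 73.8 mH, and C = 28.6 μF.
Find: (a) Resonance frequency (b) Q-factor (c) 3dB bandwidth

Step 1 — Resonance: ω₀ = 1/√(LC) = 1/√(0.0738·2.86e-05) = 688.3 rad/s.
Step 2 — f₀ = ω₀/(2π) = 109.5 Hz.
Step 3 — Parallel Q: Q = R/(ω₀L) = 129/(688.3·0.0738) = 2.539.
Step 4 — Bandwidth: Δω = ω₀/Q = 271 rad/s; BW = Δω/(2π) = 43.14 Hz.

(a) f₀ = 109.5 Hz  (b) Q = 2.539  (c) BW = 43.14 Hz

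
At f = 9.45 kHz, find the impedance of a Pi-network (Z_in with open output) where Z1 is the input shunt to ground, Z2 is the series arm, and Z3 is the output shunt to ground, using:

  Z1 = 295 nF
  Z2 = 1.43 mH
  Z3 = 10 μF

Step 1 — Angular frequency: ω = 2π·f = 2π·9450 = 5.938e+04 rad/s.
Step 2 — Component impedances:
  Z1: Z = 1/(jωC) = -j/(ω·C) = 0 - j57.09 Ω
  Z2: Z = jωL = j·5.938e+04·0.00143 = 0 + j84.91 Ω
  Z3: Z = 1/(jωC) = -j/(ω·C) = 0 - j1.684 Ω
Step 3 — With open output, the series arm Z2 and the output shunt Z3 appear in series to ground: Z2 + Z3 = 0 + j83.22 Ω.
Step 4 — Parallel with input shunt Z1: Z_in = Z1 || (Z2 + Z3) = 0 - j181.8 Ω = 181.8∠-90.0° Ω.

Z = 0 - j181.8 Ω = 181.8∠-90.0° Ω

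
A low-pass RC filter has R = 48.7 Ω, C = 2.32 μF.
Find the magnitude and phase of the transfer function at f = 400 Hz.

Step 1 — Angular frequency: ω = 2π·400 = 2513 rad/s.
Step 2 — Transfer function: H(jω) = 1/(1 + jωRC).
Step 3 — Denominator: 1 + jωRC = 1 + j·2513·48.7·2.32e-06 = 1 + j0.284.
Step 4 — H = 0.9254 - j0.2628.
Step 5 — Magnitude: |H| = 0.962 (-0.3 dB); phase: φ = -15.9°.

|H| = 0.962 (-0.3 dB), φ = -15.9°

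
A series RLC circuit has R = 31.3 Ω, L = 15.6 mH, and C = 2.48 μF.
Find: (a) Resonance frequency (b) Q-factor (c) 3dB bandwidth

Step 1 — Resonance condition Im(Z)=0 gives ω₀ = 1/√(LC).
Step 2 — ω₀ = 1/√(0.0156·2.48e-06) = 5084 rad/s.
Step 3 — f₀ = ω₀/(2π) = 809.2 Hz.
Step 4 — Series Q: Q = ω₀L/R = 5084·0.0156/31.3 = 2.534.
Step 5 — 3dB bandwidth: Δω = ω₀/Q = 2006 rad/s; BW = Δω/(2π) = 319.3 Hz.

(a) f₀ = 809.2 Hz  (b) Q = 2.534  (c) BW = 319.3 Hz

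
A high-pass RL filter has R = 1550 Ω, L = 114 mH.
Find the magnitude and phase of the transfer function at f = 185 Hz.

Step 1 — Angular frequency: ω = 2π·185 = 1162 rad/s.
Step 2 — Transfer function: H(jω) = jωL/(R + jωL).
Step 3 — Numerator jωL = j·132.5; denominator R + jωL = 1550 + j132.5.
Step 4 — H = 0.007256 + j0.08487.
Step 5 — Magnitude: |H| = 0.08518 (-21.4 dB); phase: φ = 85.1°.

|H| = 0.08518 (-21.4 dB), φ = 85.1°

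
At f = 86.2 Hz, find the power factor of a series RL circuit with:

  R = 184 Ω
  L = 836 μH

Step 1 — Angular frequency: ω = 2π·f = 2π·86.2 = 541.6 rad/s.
Step 2 — Component impedances:
  R: Z = R = 184 Ω
  L: Z = jωL = j·541.6·0.000836 = 0 + j0.4528 Ω
Step 3 — Series combination: Z_total = R + L = 184 + j0.4528 Ω = 184∠0.1° Ω.
Step 4 — Power factor: PF = cos(φ) = Re(Z)/|Z| = 184/184 = 1.
Step 5 — Type: Im(Z) = 0.4528 ⇒ lagging (phase φ = 0.1°).

PF = 1 (lagging, φ = 0.1°)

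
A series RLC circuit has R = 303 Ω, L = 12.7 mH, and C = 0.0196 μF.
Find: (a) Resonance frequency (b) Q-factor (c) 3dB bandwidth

Step 1 — Resonance condition Im(Z)=0 gives ω₀ = 1/√(LC).
Step 2 — ω₀ = 1/√(0.0127·1.96e-08) = 6.338e+04 rad/s.
Step 3 — f₀ = ω₀/(2π) = 1.009e+04 Hz.
Step 4 — Series Q: Q = ω₀L/R = 6.338e+04·0.0127/303 = 2.657.
Step 5 — 3dB bandwidth: Δω = ω₀/Q = 2.386e+04 rad/s; BW = Δω/(2π) = 3797 Hz.

(a) f₀ = 1.009e+04 Hz  (b) Q = 2.657  (c) BW = 3797 Hz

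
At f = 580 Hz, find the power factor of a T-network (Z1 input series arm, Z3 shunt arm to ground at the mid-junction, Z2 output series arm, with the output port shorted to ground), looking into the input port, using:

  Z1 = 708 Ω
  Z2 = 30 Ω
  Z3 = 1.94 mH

Step 1 — Angular frequency: ω = 2π·f = 2π·580 = 3644 rad/s.
Step 2 — Component impedances:
  Z1: Z = R = 708 Ω
  Z2: Z = R = 30 Ω
  Z3: Z = jωL = j·3644·0.00194 = 0 + j7.07 Ω
Step 3 — With the output port shorted to ground, the output series arm Z2 runs from the junction to ground; the shunt arm Z3 also runs from the junction to ground. They appear in parallel: Z3 || Z2 = 1.578 + j6.698 Ω.
Step 4 — Series with input arm Z1: Z_in = Z1 + (Z3 || Z2) = 709.6 + j6.698 Ω = 709.6∠0.5° Ω.
Step 5 — Power factor: PF = cos(φ) = Re(Z)/|Z| = 709.6/709.6 = 1.
Step 6 — Type: Im(Z) = 6.698 ⇒ lagging (phase φ = 0.5°).

PF = 1 (lagging, φ = 0.5°)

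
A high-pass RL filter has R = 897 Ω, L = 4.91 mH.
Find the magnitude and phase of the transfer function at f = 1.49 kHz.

Step 1 — Angular frequency: ω = 2π·1490 = 9362 rad/s.
Step 2 — Transfer function: H(jω) = jωL/(R + jωL).
Step 3 — Numerator jωL = j·45.97; denominator R + jωL = 897 + j45.97.
Step 4 — H = 0.002619 + j0.05111.
Step 5 — Magnitude: |H| = 0.05118 (-25.8 dB); phase: φ = 87.1°.

|H| = 0.05118 (-25.8 dB), φ = 87.1°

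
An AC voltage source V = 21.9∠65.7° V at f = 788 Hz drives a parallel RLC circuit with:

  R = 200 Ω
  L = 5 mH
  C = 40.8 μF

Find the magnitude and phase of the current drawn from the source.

Step 1 — Angular frequency: ω = 2π·f = 2π·788 = 4951 rad/s.
Step 2 — Component impedances:
  R: Z = R = 200 Ω
  L: Z = jωL = j·4951·0.005 = 0 + j24.76 Ω
  C: Z = 1/(jωC) = -j/(ω·C) = 0 - j4.95 Ω
Step 3 — Parallel combination: 1/Z_total = 1/R + 1/L + 1/C; Z_total = 0.1913 - j6.182 Ω = 6.185∠-88.2° Ω.
Step 4 — Source phasor: V = 21.9∠65.7° V = 9.012 + j19.96 V.
Step 5 — Ohm's law: I = V / Z_total = (9.012 + j19.96) / (0.1913 - j6.182) = -3.181 + j1.556 A.
Step 6 — Convert to polar: |I| = 3.541 A, ∠I = 153.9°.

I = 3.541∠153.9° A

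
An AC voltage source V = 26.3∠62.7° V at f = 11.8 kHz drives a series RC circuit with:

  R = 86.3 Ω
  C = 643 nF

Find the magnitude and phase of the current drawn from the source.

Step 1 — Angular frequency: ω = 2π·f = 2π·1.18e+04 = 7.414e+04 rad/s.
Step 2 — Component impedances:
  R: Z = R = 86.3 Ω
  C: Z = 1/(jωC) = -j/(ω·C) = 0 - j20.98 Ω
Step 3 — Series combination: Z_total = R + C = 86.3 - j20.98 Ω = 88.81∠-13.7° Ω.
Step 4 — Source phasor: V = 26.3∠62.7° V = 12.06 + j23.37 V.
Step 5 — Ohm's law: I = V / Z_total = (12.06 + j23.37) / (86.3 - j20.98) = 0.06983 + j0.2878 A.
Step 6 — Convert to polar: |I| = 0.2961 A, ∠I = 76.4°.

I = 0.2961∠76.4° A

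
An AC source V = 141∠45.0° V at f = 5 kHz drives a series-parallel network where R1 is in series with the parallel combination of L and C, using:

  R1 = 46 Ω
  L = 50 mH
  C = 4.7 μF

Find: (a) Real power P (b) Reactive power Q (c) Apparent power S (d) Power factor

Step 1 — Angular frequency: ω = 2π·f = 2π·5000 = 3.142e+04 rad/s.
Step 2 — Component impedances:
  R1: Z = R = 46 Ω
  L: Z = jωL = j·3.142e+04·0.05 = 0 + j1571 Ω
  C: Z = 1/(jωC) = -j/(ω·C) = 0 - j6.773 Ω
Step 3 — Parallel branch: L || C = 1/(1/L + 1/C) = 0 - j6.802 Ω.
Step 4 — Series with R1: Z_total = R1 + (L || C) = 46 - j6.802 Ω = 46.5∠-8.4° Ω.
Step 5 — Source phasor: V = 141∠45.0° V = 99.7 + j99.7 V.
Step 6 — Current: I = V / Z = 1.807 + j2.435 A = 3.032∠53.4° A.
Step 7 — Complex power: S = V·I* = 422.9 - j62.54 VA.
Step 8 — Real power: P = Re(S) = 422.9 W.
Step 9 — Reactive power: Q = Im(S) = -62.54 VAR.
Step 10 — Apparent power: |S| = 427.5 VA.
Step 11 — Power factor: PF = P/|S| = 0.9892 (leading).

(a) P = 422.9 W  (b) Q = -62.54 VAR  (c) S = 427.5 VA  (d) PF = 0.9892 (leading)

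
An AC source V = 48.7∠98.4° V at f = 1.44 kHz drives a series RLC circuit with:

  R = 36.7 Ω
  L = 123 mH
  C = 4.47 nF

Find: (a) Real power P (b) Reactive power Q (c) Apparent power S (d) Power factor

Step 1 — Angular frequency: ω = 2π·f = 2π·1440 = 9048 rad/s.
Step 2 — Component impedances:
  R: Z = R = 36.7 Ω
  L: Z = jωL = j·9048·0.123 = 0 + j1113 Ω
  C: Z = 1/(jωC) = -j/(ω·C) = 0 - j2.473e+04 Ω
Step 3 — Series combination: Z_total = R + L + C = 36.7 - j2.361e+04 Ω = 2.361e+04∠-89.9° Ω.
Step 4 — Source phasor: V = 48.7∠98.4° V = -7.114 + j48.18 V.
Step 5 — Current: I = V / Z = -0.002041 - j0.0002981 A = 0.002062∠-171.7° A.
Step 6 — Complex power: S = V·I* = 0.0001561 - j0.1004 VA.
Step 7 — Real power: P = Re(S) = 0.0001561 W.
Step 8 — Reactive power: Q = Im(S) = -0.1004 VAR.
Step 9 — Apparent power: |S| = 0.1004 VA.
Step 10 — Power factor: PF = P/|S| = 0.001554 (leading).

(a) P = 0.0001561 W  (b) Q = -0.1004 VAR  (c) S = 0.1004 VA  (d) PF = 0.001554 (leading)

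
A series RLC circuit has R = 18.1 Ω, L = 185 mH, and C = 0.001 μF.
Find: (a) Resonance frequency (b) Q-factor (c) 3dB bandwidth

Step 1 — Resonance: ω₀ = 1/√(LC) = 1/√(0.185·1e-09) = 7.352e+04 rad/s.
Step 2 — f₀ = ω₀/(2π) = 1.17e+04 Hz.
Step 3 — Series Q: Q = ω₀L/R = 7.352e+04·0.185/18.1 = 751.5.
Step 4 — Bandwidth: Δω = ω₀/Q = 97.84 rad/s; BW = Δω/(2π) = 15.57 Hz.

(a) f₀ = 1.17e+04 Hz  (b) Q = 751.5  (c) BW = 15.57 Hz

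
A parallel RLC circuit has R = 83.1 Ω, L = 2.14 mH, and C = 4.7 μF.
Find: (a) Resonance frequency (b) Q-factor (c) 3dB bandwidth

Step 1 — Resonance: ω₀ = 1/√(LC) = 1/√(0.00214·4.7e-06) = 9971 rad/s.
Step 2 — f₀ = ω₀/(2π) = 1587 Hz.
Step 3 — Parallel Q: Q = R/(ω₀L) = 83.1/(9971·0.00214) = 3.894.
Step 4 — Bandwidth: Δω = ω₀/Q = 2560 rad/s; BW = Δω/(2π) = 407.5 Hz.

(a) f₀ = 1587 Hz  (b) Q = 3.894  (c) BW = 407.5 Hz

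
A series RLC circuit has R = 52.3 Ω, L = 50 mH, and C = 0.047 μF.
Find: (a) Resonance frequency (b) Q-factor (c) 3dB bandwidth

Step 1 — Resonance: ω₀ = 1/√(LC) = 1/√(0.05·4.7e-08) = 2.063e+04 rad/s.
Step 2 — f₀ = ω₀/(2π) = 3283 Hz.
Step 3 — Series Q: Q = ω₀L/R = 2.063e+04·0.05/52.3 = 19.72.
Step 4 — Bandwidth: Δω = ω₀/Q = 1046 rad/s; BW = Δω/(2π) = 166.5 Hz.

(a) f₀ = 3283 Hz  (b) Q = 19.72  (c) BW = 166.5 Hz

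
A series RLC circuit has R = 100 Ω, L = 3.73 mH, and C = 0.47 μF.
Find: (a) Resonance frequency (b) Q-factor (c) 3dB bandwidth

Step 1 — Resonance condition Im(Z)=0 gives ω₀ = 1/√(LC).
Step 2 — ω₀ = 1/√(0.00373·4.7e-07) = 2.388e+04 rad/s.
Step 3 — f₀ = ω₀/(2π) = 3801 Hz.
Step 4 — Series Q: Q = ω₀L/R = 2.388e+04·0.00373/100 = 0.8909.
Step 5 — 3dB bandwidth: Δω = ω₀/Q = 2.681e+04 rad/s; BW = Δω/(2π) = 4267 Hz.

(a) f₀ = 3801 Hz  (b) Q = 0.8909  (c) BW = 4267 Hz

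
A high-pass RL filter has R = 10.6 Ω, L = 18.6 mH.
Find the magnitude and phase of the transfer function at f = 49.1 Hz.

Step 1 — Angular frequency: ω = 2π·49.1 = 308.5 rad/s.
Step 2 — Transfer function: H(jω) = jωL/(R + jωL).
Step 3 — Numerator jωL = j·5.738; denominator R + jωL = 10.6 + j5.738.
Step 4 — H = 0.2266 + j0.4187.
Step 5 — Magnitude: |H| = 0.4761 (-6.4 dB); phase: φ = 61.6°.

|H| = 0.4761 (-6.4 dB), φ = 61.6°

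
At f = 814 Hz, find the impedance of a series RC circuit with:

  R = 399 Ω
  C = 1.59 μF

Step 1 — Angular frequency: ω = 2π·f = 2π·814 = 5115 rad/s.
Step 2 — Component impedances:
  R: Z = R = 399 Ω
  C: Z = 1/(jωC) = -j/(ω·C) = 0 - j123 Ω
Step 3 — Series combination: Z_total = R + C = 399 - j123 Ω = 417.5∠-17.1° Ω.

Z = 399 - j123 Ω = 417.5∠-17.1° Ω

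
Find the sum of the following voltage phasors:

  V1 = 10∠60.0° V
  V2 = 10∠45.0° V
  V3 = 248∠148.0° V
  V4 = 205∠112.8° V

Step 1 — Convert each phasor to rectangular form:
  V1 = 10·(cos(60.0°) + j·sin(60.0°)) = 5 + j8.66 V
  V2 = 10·(cos(45.0°) + j·sin(45.0°)) = 7.071 + j7.071 V
  V3 = 248·(cos(148.0°) + j·sin(148.0°)) = -210.3 + j131.4 V
  V4 = 205·(cos(112.8°) + j·sin(112.8°)) = -79.44 + j189 V
Step 2 — Sum components: V_total = -277.7 + j336.1 V.
Step 3 — Convert to polar: |V_total| = 436 V, ∠V_total = 129.6°.

V_total = 436∠129.6° V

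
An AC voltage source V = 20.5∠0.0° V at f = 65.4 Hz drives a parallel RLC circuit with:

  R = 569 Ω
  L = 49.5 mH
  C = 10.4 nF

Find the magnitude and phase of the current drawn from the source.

Step 1 — Angular frequency: ω = 2π·f = 2π·65.4 = 410.9 rad/s.
Step 2 — Component impedances:
  R: Z = R = 569 Ω
  L: Z = jωL = j·410.9·0.0495 = 0 + j20.34 Ω
  C: Z = 1/(jωC) = -j/(ω·C) = 0 - j2.34e+05 Ω
Step 3 — Parallel combination: 1/Z_total = 1/R + 1/L + 1/C; Z_total = 0.7263 + j20.32 Ω = 20.33∠88.0° Ω.
Step 4 — Source phasor: V = 20.5∠0.0° V = 20.5 V.
Step 5 — Ohm's law: I = V / Z_total = (20.5) / (0.7263 + j20.32) = 0.03603 - j1.008 A.
Step 6 — Convert to polar: |I| = 1.008 A, ∠I = -88.0°.

I = 1.008∠-88.0° A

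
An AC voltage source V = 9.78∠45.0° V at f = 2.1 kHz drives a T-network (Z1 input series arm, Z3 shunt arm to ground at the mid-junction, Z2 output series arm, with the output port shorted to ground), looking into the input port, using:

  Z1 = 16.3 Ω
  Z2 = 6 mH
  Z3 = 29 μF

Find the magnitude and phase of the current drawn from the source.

Step 1 — Angular frequency: ω = 2π·f = 2π·2100 = 1.319e+04 rad/s.
Step 2 — Component impedances:
  Z1: Z = R = 16.3 Ω
  Z2: Z = jωL = j·1.319e+04·0.006 = 0 + j79.17 Ω
  Z3: Z = 1/(jωC) = -j/(ω·C) = 0 - j2.613 Ω
Step 3 — With the output port shorted to ground, the output series arm Z2 runs from the junction to ground; the shunt arm Z3 also runs from the junction to ground. They appear in parallel: Z3 || Z2 = 0 - j2.703 Ω.
Step 4 — Series with input arm Z1: Z_in = Z1 + (Z3 || Z2) = 16.3 - j2.703 Ω = 16.52∠-9.4° Ω.
Step 5 — Source phasor: V = 9.78∠45.0° V = 6.916 + j6.916 V.
Step 6 — Ohm's law: I = V / Z_total = (6.916 + j6.916) / (16.3 - j2.703) = 0.3445 + j0.4814 A.
Step 7 — Convert to polar: |I| = 0.5919 A, ∠I = 54.4°.

I = 0.5919∠54.4° A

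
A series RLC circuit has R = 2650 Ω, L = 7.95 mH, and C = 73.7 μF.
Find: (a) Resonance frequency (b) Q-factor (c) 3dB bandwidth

Step 1 — Resonance condition Im(Z)=0 gives ω₀ = 1/√(LC).
Step 2 — ω₀ = 1/√(0.00795·7.37e-05) = 1306 rad/s.
Step 3 — f₀ = ω₀/(2π) = 207.9 Hz.
Step 4 — Series Q: Q = ω₀L/R = 1306·0.00795/2650 = 0.003919.
Step 5 — 3dB bandwidth: Δω = ω₀/Q = 3.333e+05 rad/s; BW = Δω/(2π) = 5.305e+04 Hz.

(a) f₀ = 207.9 Hz  (b) Q = 0.003919  (c) BW = 5.305e+04 Hz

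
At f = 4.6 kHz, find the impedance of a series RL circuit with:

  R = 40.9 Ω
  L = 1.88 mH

Step 1 — Angular frequency: ω = 2π·f = 2π·4600 = 2.89e+04 rad/s.
Step 2 — Component impedances:
  R: Z = R = 40.9 Ω
  L: Z = jωL = j·2.89e+04·0.00188 = 0 + j54.34 Ω
Step 3 — Series combination: Z_total = R + L = 40.9 + j54.34 Ω = 68.01∠53.0° Ω.

Z = 40.9 + j54.34 Ω = 68.01∠53.0° Ω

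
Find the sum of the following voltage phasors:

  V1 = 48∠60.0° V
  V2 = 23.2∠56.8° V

Step 1 — Convert each phasor to rectangular form:
  V1 = 48·(cos(60.0°) + j·sin(60.0°)) = 24 + j41.57 V
  V2 = 23.2·(cos(56.8°) + j·sin(56.8°)) = 12.7 + j19.41 V
Step 2 — Sum components: V_total = 36.7 + j60.98 V.
Step 3 — Convert to polar: |V_total| = 71.18 V, ∠V_total = 59.0°.

V_total = 71.18∠59.0° V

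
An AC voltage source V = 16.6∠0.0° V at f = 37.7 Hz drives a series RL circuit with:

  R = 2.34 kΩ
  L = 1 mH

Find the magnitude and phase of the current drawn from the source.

Step 1 — Angular frequency: ω = 2π·f = 2π·37.7 = 236.9 rad/s.
Step 2 — Component impedances:
  R: Z = R = 2340 Ω
  L: Z = jωL = j·236.9·0.001 = 0 + j0.2369 Ω
Step 3 — Series combination: Z_total = R + L = 2340 + j0.2369 Ω = 2340∠0.0° Ω.
Step 4 — Source phasor: V = 16.6∠0.0° V = 16.6 V.
Step 5 — Ohm's law: I = V / Z_total = (16.6) / (2340 + j0.2369) = 0.007094 - j7.181e-07 A.
Step 6 — Convert to polar: |I| = 0.007094 A, ∠I = -0.0°.

I = 0.007094∠-0.0° A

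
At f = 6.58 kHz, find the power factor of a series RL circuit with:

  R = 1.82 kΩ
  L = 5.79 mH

Step 1 — Angular frequency: ω = 2π·f = 2π·6580 = 4.134e+04 rad/s.
Step 2 — Component impedances:
  R: Z = R = 1820 Ω
  L: Z = jωL = j·4.134e+04·0.00579 = 0 + j239.4 Ω
Step 3 — Series combination: Z_total = R + L = 1820 + j239.4 Ω = 1836∠7.5° Ω.
Step 4 — Power factor: PF = cos(φ) = Re(Z)/|Z| = 1820/1835.67 = 0.9915.
Step 5 — Type: Im(Z) = 239.4 ⇒ lagging (phase φ = 7.5°).

PF = 0.9915 (lagging, φ = 7.5°)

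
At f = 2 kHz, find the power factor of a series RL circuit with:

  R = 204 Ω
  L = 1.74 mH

Step 1 — Angular frequency: ω = 2π·f = 2π·2000 = 1.257e+04 rad/s.
Step 2 — Component impedances:
  R: Z = R = 204 Ω
  L: Z = jωL = j·1.257e+04·0.00174 = 0 + j21.87 Ω
Step 3 — Series combination: Z_total = R + L = 204 + j21.87 Ω = 205.2∠6.1° Ω.
Step 4 — Power factor: PF = cos(φ) = Re(Z)/|Z| = 204/205.17 = 0.9943.
Step 5 — Type: Im(Z) = 21.87 ⇒ lagging (phase φ = 6.1°).

PF = 0.9943 (lagging, φ = 6.1°)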